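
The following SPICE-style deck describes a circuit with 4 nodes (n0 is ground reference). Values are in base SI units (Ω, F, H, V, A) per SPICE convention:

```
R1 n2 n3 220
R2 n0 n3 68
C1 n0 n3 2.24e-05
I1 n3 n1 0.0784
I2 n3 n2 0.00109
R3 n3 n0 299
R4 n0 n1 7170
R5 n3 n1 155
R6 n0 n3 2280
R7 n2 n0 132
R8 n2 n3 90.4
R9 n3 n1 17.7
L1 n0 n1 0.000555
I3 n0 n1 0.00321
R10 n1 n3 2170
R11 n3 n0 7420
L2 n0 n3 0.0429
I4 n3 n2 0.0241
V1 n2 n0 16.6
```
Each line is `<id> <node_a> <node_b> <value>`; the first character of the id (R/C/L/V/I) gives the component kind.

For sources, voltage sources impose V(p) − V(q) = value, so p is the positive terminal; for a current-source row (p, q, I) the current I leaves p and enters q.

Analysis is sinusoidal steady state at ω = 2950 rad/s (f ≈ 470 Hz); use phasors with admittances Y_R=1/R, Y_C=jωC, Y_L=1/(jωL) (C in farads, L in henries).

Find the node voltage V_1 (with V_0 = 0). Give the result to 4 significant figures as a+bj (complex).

0.08938+0.2584j V

MNA unknowns: 3 node voltages V₁..V_3 plus 1 source current (V1)
R1: Y=0.004545+0.000j on G[2,3]
R2: Y=0.01471+0.000j on G[0,3]
C1: Y=0.000+0.06608j on G[0,3]
I1: z[3]−=0.0784, z[1]+=0.0784
I2: z[3]−=0.00109, z[2]+=0.00109
R3: Y=0.003344+0.000j on G[3,0]
R4: Y=0.0001395+0.000j on G[0,1]
R5: Y=0.006452+0.000j on G[3,1]
R6: Y=0.0004386+0.000j on G[0,3]
R7: Y=0.007576+0.000j on G[2,0]
R8: Y=0.01106+0.000j on G[2,3]
R9: Y=0.05650+0.000j on G[3,1]
L1: Y=0.000-0.6108j on G[0,1]
I3: z[0]−=0.00321, z[1]+=0.00321
R10: Y=0.0004608+0.000j on G[1,3]
R11: Y=0.0001348+0.000j on G[3,0]
L2: Y=0.000-0.007902j on G[0,3]
I4: z[3]−=0.0241, z[2]+=0.0241
V1: row V2−V0=16.6, i_V1 at 2,0
solve → V1=0.08938+0.2584j, V2=16.60+0.000j, V3=1.292-0.6019j
aux → i_V1=-0.3395-0.009395j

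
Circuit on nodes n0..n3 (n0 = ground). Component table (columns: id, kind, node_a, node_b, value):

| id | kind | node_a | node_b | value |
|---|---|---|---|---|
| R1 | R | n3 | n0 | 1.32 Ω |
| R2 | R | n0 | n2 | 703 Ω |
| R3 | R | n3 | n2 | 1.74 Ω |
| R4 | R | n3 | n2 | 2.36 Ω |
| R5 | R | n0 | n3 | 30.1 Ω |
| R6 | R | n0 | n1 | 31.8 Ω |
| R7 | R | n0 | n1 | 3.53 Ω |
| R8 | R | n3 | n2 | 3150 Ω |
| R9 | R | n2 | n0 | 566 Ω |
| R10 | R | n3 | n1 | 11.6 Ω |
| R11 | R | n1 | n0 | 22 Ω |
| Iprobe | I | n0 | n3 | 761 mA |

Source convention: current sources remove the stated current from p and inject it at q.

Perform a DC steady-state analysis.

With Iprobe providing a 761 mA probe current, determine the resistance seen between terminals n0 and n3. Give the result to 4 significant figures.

R_eq = 1.158 Ω

MNA unknowns: 3 node voltages V₁..V_3
R1: Y=0.7576 on G[3,0]
R2: Y=0.001422 on G[0,2]
R3: Y=0.5747 on G[3,2]
R4: Y=0.4237 on G[3,2]
R5: Y=0.03322 on G[0,3]
R6: Y=0.03145 on G[0,1]
R7: Y=0.2833 on G[0,1]
R8: Y=0.0003175 on G[3,2]
R9: Y=0.001767 on G[2,0]
R10: Y=0.08621 on G[3,1]
R11: Y=0.04545 on G[1,0]
Iprobe: z[0]−=0.761, z[3]+=0.761
solve → V1=0.1702, V2=0.8785, V3=0.8813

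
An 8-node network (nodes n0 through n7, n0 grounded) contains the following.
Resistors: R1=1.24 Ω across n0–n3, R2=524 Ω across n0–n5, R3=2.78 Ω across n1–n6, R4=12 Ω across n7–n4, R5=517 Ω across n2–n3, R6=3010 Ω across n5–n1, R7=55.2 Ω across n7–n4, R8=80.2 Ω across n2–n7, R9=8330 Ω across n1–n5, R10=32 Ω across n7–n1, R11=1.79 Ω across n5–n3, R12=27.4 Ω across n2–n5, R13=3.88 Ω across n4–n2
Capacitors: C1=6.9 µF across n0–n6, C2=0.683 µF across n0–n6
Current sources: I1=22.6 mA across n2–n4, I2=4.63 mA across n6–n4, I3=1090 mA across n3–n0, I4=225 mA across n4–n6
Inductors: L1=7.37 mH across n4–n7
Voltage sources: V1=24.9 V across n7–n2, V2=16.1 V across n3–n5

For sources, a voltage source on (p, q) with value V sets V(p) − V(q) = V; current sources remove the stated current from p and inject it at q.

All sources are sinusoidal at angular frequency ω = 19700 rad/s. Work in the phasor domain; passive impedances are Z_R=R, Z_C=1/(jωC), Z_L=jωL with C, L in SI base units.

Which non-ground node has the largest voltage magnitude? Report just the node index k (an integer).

Apply KCL at each of the 7 non-ground nodes and solve the resulting linear system.
Node n1: branches {R3, R6, R9, R10} → V_1 = 0.2561-1.576j
Node n2: branches {I1, R5, R8, R12, R13, V1} → V_2 = -23.54-0.7255j
Node n3: branches {R1, R5, R11, I3, V2} → V_3 = -1.616-0.03375j
Node n4: branches {I1, R4, L1, R7, I2, R13, I4} → V_4 = -17.05-1.079j
Node n5: branches {R2, R6, R9, R11, R12, V2} → V_5 = -17.72-0.03375j
Node n6: branches {C1, R3, C2, I2, I4} → V_6 = 0.1826-1.652j
Node n7: branches {R4, L1, R7, R8, R10, V1} → V_7 = 1.362-0.7255j
Source currents: i(V1)=-2.215+0.06441j, i(V2)=-8.824+0.02588j

2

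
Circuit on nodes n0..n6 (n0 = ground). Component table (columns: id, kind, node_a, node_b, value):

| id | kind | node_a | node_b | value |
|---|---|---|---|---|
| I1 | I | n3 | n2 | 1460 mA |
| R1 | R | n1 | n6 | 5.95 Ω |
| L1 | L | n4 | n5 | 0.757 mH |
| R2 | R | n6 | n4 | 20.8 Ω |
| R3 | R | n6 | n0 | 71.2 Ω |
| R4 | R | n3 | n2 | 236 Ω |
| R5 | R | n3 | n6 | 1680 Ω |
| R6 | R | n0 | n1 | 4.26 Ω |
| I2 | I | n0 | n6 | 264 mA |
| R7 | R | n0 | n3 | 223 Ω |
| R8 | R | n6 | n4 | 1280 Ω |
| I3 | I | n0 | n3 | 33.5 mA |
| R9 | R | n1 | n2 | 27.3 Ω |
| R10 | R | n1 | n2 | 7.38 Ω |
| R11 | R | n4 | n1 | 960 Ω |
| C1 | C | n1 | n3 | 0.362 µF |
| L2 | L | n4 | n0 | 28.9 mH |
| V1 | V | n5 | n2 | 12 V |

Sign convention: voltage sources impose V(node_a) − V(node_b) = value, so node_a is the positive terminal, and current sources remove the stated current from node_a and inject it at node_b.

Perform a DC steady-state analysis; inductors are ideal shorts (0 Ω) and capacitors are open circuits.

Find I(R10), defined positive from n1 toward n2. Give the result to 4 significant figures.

1.046 A

Apply KCL at each of the 6 non-ground nodes and solve the resulting linear system.
Node n1: branches {R1, R6, R9, R10, R11, C1} → V_1 = -4.279
Node n2: branches {I1, R4, R9, R10, V1} → V_2 = -12.00
Node n3: branches {I1, R4, R5, R7, I3, C1} → V_3 = -158.7
Node n4: branches {L1, R2, R8, R11, L2} → V_4 = 0.000
Node n5: branches {L1, V1} → V_5 = 0.000
Node n6: branches {R1, R2, R3, R5, I2, R8} → V_6 = -2.373
Source currents: i(L1)=-2.167, i(L2)=2.047, i(V1)=-2.167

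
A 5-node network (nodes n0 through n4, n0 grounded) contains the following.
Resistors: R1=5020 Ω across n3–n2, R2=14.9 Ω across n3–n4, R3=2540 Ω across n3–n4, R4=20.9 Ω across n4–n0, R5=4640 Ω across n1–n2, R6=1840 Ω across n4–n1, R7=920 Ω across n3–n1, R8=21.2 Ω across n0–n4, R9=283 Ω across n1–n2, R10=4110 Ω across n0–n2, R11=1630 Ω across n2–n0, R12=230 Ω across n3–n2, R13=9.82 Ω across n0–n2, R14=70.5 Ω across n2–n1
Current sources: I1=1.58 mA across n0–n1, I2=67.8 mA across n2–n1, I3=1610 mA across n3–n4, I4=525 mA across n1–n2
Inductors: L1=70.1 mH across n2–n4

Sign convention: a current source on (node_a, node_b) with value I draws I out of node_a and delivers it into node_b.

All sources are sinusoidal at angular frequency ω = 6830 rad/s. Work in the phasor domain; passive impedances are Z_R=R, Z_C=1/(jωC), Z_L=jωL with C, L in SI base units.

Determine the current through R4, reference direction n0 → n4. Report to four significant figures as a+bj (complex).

-0.03889-0.001463j A

Apply KCL at each of the 4 non-ground nodes and solve the resulting linear system.
Node n1: branches {I1, R5, R6, R7, I2, R9, R14, I4} → V_1 = -25.15-0.02364j
Node n2: branches {R1, R5, I2, R9, R10, R11, R12, R13, L1, R14, I4} → V_2 = -0.7368-0.02830j
Node n3: branches {R1, R2, R3, R7, I3, R12} → V_3 = -21.68+0.02611j
Node n4: branches {R2, R3, R4, R6, I3, R8, L1} → V_4 = 0.8129+0.03058j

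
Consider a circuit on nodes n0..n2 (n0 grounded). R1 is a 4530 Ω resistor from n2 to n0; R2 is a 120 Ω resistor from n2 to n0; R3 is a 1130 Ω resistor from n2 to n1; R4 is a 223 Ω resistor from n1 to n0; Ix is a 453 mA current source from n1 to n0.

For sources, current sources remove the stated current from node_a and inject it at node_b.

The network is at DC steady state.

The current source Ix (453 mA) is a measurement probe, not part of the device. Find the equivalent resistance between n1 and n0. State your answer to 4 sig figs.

Apply KCL at each of the 2 non-ground nodes and solve the resulting linear system.
Node n1: branches {R3, R4, Ix} → V_1 = -85.69
Node n2: branches {R1, R2, R3} → V_2 = -8.034

R_eq = 189.2 Ω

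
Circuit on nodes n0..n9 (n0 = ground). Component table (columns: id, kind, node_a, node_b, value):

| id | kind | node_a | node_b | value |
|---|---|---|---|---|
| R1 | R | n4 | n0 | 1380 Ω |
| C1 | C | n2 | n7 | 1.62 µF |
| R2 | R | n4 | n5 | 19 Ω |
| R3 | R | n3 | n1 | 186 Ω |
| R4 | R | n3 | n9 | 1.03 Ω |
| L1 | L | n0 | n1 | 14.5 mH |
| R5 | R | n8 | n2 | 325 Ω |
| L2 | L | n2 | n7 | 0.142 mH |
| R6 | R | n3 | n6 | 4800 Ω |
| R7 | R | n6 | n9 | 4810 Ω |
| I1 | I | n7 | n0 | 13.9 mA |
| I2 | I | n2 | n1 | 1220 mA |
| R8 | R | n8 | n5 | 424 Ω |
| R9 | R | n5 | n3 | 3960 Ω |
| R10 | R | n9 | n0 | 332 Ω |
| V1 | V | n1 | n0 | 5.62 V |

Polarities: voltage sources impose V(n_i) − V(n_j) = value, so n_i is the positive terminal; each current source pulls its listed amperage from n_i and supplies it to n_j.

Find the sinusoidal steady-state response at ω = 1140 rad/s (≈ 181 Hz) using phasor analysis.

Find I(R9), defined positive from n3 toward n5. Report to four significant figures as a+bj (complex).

0.3158+0.000j A

Element admittances at ω=1140 rad/s:
  Y(R1) = 0.0007246+0.000j S between n4,n0
  Y(C1) = 0.000+0.001847j S between n2,n7
  Y(R2) = 0.05263+0.000j S between n4,n5
  Y(R3) = 0.005376+0.000j S between n3,n1
  Y(R4) = 0.9709+0.000j S between n3,n9
  Y(L1) = 0.000-0.06050j S between n0,n1
  Y(R5) = 0.003077+0.000j S between n8,n2
  Y(L2) = 0.000-6.177j S between n2,n7
  Y(R6) = 0.0002083+0.000j S between n3,n6
  Y(R7) = 0.0002079+0.000j S between n6,n9
  I1: injects 0.0139 A into n0 (from n7)
  I2: injects 1.22 A into n1 (from n2)
  Y(R8) = 0.002358+0.000j S between n8,n5
  Y(R9) = 0.0002525+0.000j S between n5,n3
  Y(R10) = 0.003012+0.000j S between n9,n0
  V1: constraint V(n1)−V(n0) = 5.62
Assemble and solve the 10×10 MNA system:
  V(n1)=5.620+0.000j  V(n2)=-2209+0.000j  V(n3)=-34.08+0.000j  V(n4)=-1267+0.000j  V(n5)=-1284+0.000j  V(n6)=-34.03+0.000j  V(n7)=-2209-0.002251j  V(n8)=-1808+0.000j  V(n9)=-33.97+0.000j
  i(V1)=1.007+0.3400j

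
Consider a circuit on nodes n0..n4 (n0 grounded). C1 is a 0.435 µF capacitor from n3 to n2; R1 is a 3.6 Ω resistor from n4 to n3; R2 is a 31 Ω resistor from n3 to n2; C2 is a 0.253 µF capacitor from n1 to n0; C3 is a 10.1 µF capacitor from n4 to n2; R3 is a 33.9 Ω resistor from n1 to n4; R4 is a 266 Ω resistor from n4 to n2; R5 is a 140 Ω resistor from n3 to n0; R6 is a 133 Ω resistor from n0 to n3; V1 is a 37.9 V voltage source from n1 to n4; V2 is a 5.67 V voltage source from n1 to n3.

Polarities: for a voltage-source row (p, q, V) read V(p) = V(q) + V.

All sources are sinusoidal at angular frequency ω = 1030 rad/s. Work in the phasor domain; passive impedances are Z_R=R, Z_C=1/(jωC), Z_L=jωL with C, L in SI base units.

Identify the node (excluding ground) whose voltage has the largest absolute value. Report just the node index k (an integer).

Apply KCL at each of the 4 non-ground nodes and solve the resulting linear system.
Node n1: branches {C2, R3, V1, V2} → V_1 = 5.668-0.1007j
Node n2: branches {C1, R2, C3, R4} → V_2 = -5.657-7.706j
Node n3: branches {C1, R1, R2, R5, R6, V2} → V_3 = -0.001791-0.1007j
Node n4: branches {R1, C3, R3, R4, V1} → V_4 = -32.23-0.1007j
Source currents: i(V1)=-10.25-0.2479j, i(V2)=9.132+0.2464j

4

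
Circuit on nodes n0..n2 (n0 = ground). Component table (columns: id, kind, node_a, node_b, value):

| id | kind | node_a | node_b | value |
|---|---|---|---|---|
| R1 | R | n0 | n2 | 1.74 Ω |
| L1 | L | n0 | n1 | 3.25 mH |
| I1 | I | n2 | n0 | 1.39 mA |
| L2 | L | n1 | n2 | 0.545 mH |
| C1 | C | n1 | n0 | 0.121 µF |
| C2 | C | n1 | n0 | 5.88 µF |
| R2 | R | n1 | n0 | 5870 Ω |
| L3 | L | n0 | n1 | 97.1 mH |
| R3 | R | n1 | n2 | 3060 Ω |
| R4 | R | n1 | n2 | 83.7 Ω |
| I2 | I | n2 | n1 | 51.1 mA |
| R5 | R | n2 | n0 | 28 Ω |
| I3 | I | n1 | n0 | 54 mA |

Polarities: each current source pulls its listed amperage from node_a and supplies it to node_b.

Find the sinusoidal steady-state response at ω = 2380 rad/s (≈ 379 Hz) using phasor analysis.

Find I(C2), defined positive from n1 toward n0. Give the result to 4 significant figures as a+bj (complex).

0.0002272-0.001061j A

Apply KCL at each of the 2 non-ground nodes and solve the resulting linear system.
Node n1: branches {L1, L2, C1, C2, R2, L3, R3, R4, I2, I3} → V_1 = -0.07583-0.01624j
Node n2: branches {R1, I1, L2, R3, R4, I2, R5} → V_2 = -0.08754-0.01482j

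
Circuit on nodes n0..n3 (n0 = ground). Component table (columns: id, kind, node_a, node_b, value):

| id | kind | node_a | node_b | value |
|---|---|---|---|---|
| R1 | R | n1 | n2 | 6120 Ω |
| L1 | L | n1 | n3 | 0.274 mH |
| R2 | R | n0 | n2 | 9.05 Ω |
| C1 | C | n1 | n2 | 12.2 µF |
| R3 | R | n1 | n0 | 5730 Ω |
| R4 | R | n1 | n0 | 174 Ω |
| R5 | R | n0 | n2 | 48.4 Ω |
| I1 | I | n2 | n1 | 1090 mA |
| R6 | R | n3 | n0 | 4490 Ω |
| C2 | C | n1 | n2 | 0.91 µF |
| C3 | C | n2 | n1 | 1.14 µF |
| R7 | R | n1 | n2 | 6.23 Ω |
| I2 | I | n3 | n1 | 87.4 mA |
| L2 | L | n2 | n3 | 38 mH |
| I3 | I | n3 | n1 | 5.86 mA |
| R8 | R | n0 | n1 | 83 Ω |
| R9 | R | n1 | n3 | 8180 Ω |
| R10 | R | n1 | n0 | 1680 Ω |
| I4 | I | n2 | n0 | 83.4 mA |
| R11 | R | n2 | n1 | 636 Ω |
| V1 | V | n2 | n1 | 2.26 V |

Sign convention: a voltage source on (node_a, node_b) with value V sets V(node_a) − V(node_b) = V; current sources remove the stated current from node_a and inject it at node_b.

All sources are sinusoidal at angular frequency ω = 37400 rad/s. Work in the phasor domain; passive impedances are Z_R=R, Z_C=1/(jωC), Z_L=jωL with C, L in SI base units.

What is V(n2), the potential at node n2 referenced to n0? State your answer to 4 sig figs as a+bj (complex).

-0.2730+0.001401j V

MNA unknowns: 3 node voltages V₁..V_3 plus 1 source current (V1)
R1: Y=0.0001634+0.000j on G[1,2]
L1: Y=0.000-0.09758j on G[1,3]
R2: Y=0.1105+0.000j on G[0,2]
C1: Y=0.000+0.4563j on G[1,2]
R3: Y=0.0001745+0.000j on G[1,0]
R4: Y=0.005747+0.000j on G[1,0]
R5: Y=0.02066+0.000j on G[0,2]
I1: z[2]−=1.09, z[1]+=1.09
R6: Y=0.0002227+0.000j on G[3,0]
C2: Y=0.000+0.03403j on G[1,2]
C3: Y=0.000+0.04264j on G[2,1]
R7: Y=0.1605+0.000j on G[1,2]
I2: z[3]−=0.0874, z[1]+=0.0874
L2: Y=0.000-0.0007036j on G[2,3]
I3: z[3]−=0.00586, z[1]+=0.00586
R8: Y=0.01205+0.000j on G[0,1]
R9: Y=0.0001222+0.000j on G[1,3]
R10: Y=0.0005952+0.000j on G[1,0]
I4: z[2]−=0.0834, z[0]+=0.0834
R11: Y=0.001572+0.000j on G[2,1]
V1: row V2−V1=2.26, i_V1 at 2,1
solve → V1=-2.533+0.001401j, V2=-0.2730+0.001401j, V3=-2.520-0.9418j
aux → i_V1=-1.505-1.203j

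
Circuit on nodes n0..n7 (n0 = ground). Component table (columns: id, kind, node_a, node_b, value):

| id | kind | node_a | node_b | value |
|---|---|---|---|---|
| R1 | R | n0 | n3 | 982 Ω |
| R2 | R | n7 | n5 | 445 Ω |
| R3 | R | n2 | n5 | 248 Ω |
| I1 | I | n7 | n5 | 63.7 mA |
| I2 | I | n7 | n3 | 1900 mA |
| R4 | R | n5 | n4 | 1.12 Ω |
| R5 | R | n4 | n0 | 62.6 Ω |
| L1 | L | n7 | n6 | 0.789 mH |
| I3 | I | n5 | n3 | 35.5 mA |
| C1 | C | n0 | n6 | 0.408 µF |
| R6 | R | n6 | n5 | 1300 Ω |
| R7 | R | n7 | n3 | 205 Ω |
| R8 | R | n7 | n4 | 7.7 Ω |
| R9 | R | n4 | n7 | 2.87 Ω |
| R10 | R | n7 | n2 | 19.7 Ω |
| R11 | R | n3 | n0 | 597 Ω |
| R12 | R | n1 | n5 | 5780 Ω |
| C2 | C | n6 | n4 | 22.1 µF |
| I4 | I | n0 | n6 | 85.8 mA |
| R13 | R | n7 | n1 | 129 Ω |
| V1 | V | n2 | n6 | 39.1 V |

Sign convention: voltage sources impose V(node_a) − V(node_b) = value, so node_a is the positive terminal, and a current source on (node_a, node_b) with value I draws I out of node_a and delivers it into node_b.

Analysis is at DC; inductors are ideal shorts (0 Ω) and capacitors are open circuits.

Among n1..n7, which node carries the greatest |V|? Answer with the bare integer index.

Element admittances at DC:
  Y(R1) = 0.001018 S between n0,n3
  Y(R2) = 0.002247 S between n7,n5
  Y(R3) = 0.004032 S between n2,n5
  I1: injects 0.0637 A into n5 (from n7)
  I2: injects 1.9 A into n3 (from n7)
  Y(R4) = 0.8929 S between n5,n4
  Y(R5) = 0.01597 S between n4,n0
  L1: short n7↔n6 (DC inductor)
  I3: injects 0.0355 A into n3 (from n5)
  Y(C1) = 0.000 S between n0,n6
  Y(R6) = 0.0007692 S between n6,n5
  Y(R7) = 0.004878 S between n7,n3
  Y(R8) = 0.1299 S between n7,n4
  Y(R9) = 0.3484 S between n4,n7
  Y(R10) = 0.05076 S between n7,n2
  Y(R11) = 0.001675 S between n3,n0
  Y(R12) = 0.0001730 S between n1,n5
  Y(C2) = 0.000 S between n6,n4
  I4: injects 0.0858 A into n6 (from n0)
  Y(R13) = 0.007752 S between n7,n1
  V1: constraint V(n2)−V(n6) = 39.1
Assemble and solve the 9×9 MNA system:
  V(n1)=-35.34  V(n2)=3.719  V(n3)=232.8  V(n4)=-33.89  V(n5)=-33.69  V(n6)=-35.38  V(n7)=-35.38
  i(L1)=2.049  i(V1)=-2.136

3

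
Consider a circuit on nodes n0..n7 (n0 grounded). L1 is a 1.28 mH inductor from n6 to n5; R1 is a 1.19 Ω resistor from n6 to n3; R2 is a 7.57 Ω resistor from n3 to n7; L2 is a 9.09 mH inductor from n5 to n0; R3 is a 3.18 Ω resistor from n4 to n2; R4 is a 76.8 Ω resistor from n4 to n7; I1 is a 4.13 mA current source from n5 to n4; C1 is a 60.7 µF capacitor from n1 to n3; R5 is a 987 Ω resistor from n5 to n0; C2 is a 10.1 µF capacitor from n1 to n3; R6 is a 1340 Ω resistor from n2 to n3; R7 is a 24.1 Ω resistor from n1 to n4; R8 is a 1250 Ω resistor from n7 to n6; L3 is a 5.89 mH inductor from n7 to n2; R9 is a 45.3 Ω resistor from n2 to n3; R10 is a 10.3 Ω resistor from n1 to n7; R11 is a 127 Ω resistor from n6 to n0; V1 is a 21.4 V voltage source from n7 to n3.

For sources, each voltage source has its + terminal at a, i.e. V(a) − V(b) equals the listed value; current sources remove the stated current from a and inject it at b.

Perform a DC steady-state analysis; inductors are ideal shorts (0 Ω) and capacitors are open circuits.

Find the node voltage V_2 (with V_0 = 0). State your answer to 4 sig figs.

Element admittances at DC:
  L1: short n6↔n5 (DC inductor)
  Y(R1) = 0.8403 S between n6,n3
  Y(R2) = 0.1321 S between n3,n7
  L2: short n5↔n0 (DC inductor)
  Y(R3) = 0.3145 S between n4,n2
  Y(R4) = 0.01302 S between n4,n7
  I1: injects 0.00413 A into n4 (from n5)
  Y(C1) = 0.000 S between n1,n3
  Y(R5) = 0.001013 S between n5,n0
  Y(C2) = 0.000 S between n1,n3
  Y(R6) = 0.0007463 S between n2,n3
  Y(R7) = 0.04149 S between n1,n4
  Y(R8) = 0.0008000 S between n7,n6
  L3: short n7↔n2 (DC inductor)
  Y(R9) = 0.02208 S between n2,n3
  Y(R10) = 0.09709 S between n1,n7
  Y(R11) = 0.007874 S between n6,n0
  V1: constraint V(n7)−V(n3) = 21.4
Assemble and solve the 11×11 MNA system:
  V(n1)=21.39  V(n2)=21.38  V(n3)=-0.01544  V(n4)=21.40  V(n5)=0.000  V(n6)=0.000  V(n7)=21.38
  i(L1)=0.004130  i(L2)=0.000  i(L3)=0.4847  i(V1)=-3.328

21.38 V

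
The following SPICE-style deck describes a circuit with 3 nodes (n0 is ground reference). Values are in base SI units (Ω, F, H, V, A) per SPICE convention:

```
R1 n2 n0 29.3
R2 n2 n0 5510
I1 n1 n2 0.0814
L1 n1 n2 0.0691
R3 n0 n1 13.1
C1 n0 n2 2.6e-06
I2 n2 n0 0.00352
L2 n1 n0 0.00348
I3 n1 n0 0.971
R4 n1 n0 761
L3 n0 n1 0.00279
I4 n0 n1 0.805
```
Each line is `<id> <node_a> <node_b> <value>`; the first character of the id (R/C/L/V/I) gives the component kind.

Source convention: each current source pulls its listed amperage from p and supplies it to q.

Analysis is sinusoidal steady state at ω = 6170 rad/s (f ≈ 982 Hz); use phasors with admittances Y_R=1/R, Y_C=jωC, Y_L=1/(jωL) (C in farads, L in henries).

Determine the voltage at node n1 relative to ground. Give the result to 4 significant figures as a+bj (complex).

MNA unknowns: 2 node voltages V₁..V_2
R1: Y=0.03413+0.000j on G[2,0]
R2: Y=0.0001815+0.000j on G[2,0]
I1: z[1]−=0.0814, z[2]+=0.0814
L1: Y=0.000-0.002346j on G[1,2]
R3: Y=0.07634+0.000j on G[0,1]
C1: Y=0.000+0.01604j on G[0,2]
I2: z[2]−=0.00352, z[0]+=0.00352
L2: Y=0.000-0.04657j on G[1,0]
I3: z[1]−=0.971, z[0]+=0.971
R4: Y=0.001314+0.000j on G[1,0]
L3: Y=0.000-0.05809j on G[0,1]
I4: z[0]−=0.805, z[1]+=0.805
solve → V1=-1.079-1.544j, V2=1.892-0.6816j

-1.079-1.544j V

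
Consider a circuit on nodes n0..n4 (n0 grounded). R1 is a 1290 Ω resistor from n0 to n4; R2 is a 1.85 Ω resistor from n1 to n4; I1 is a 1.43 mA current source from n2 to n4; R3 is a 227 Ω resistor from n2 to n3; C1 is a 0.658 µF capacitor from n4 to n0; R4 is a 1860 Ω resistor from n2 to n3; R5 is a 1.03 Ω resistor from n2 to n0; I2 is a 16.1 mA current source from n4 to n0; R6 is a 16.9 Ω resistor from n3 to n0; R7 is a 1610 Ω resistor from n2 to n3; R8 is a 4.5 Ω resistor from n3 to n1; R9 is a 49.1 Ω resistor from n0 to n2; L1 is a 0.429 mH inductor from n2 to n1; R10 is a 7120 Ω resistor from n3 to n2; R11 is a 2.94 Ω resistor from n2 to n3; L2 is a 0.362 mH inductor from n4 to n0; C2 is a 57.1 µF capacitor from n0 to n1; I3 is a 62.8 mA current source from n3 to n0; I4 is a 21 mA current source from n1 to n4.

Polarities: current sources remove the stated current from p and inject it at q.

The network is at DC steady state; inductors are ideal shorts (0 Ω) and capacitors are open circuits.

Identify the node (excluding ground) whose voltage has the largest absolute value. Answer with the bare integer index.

Apply KCL at each of the 4 non-ground nodes and solve the resulting linear system.
Node n1: branches {R2, R8, L1, C2, I4} → V_1 = -0.05002
Node n2: branches {I1, R3, R4, R5, R7, R9, L1, R10, R11} → V_2 = -0.05002
Node n3: branches {R3, R4, R6, R7, R8, R10, R11, I3} → V_3 = -0.1454
Node n4: branches {R1, R2, I1, C1, I2, L2, I4} → V_4 = 0.000
Source currents: i(L1)=0.01516, i(L2)=-0.02071

3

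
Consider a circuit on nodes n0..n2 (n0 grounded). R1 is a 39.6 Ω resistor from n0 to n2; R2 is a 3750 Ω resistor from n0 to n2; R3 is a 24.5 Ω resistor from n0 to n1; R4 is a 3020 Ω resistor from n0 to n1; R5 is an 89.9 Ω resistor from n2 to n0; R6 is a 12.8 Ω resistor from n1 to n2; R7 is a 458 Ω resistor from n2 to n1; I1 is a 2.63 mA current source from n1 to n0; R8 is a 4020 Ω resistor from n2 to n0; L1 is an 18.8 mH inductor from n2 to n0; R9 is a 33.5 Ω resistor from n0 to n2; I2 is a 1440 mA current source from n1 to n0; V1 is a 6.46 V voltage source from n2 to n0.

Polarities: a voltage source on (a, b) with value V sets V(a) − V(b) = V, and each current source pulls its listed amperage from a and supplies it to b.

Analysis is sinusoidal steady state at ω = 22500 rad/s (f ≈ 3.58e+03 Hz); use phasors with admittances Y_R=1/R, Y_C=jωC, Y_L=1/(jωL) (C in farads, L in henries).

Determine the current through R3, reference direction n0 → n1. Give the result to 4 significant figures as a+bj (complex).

0.3105+0.000j A

Element admittances at ω=22500 rad/s:
  Y(R1) = 0.02525+0.000j S between n0,n2
  Y(R2) = 0.0002667+0.000j S between n0,n2
  Y(R3) = 0.04082+0.000j S between n0,n1
  Y(R4) = 0.0003311+0.000j S between n0,n1
  Y(R5) = 0.01112+0.000j S between n2,n0
  Y(R6) = 0.07812+0.000j S between n1,n2
  Y(R7) = 0.002183+0.000j S between n2,n1
  I1: injects 0.00263 A into n0 (from n1)
  Y(R8) = 0.0002488+0.000j S between n2,n0
  Y(L1) = 0.000-0.002364j S between n2,n0
  Y(R9) = 0.02985+0.000j S between n0,n2
  I2: injects 1.44 A into n0 (from n1)
  V1: constraint V(n2)−V(n0) = 6.46
Assemble and solve the 3×3 MNA system:
  V(n1)=-7.606+0.000j  V(n2)=6.460+0.000j
  i(V1)=-1.561+0.01527j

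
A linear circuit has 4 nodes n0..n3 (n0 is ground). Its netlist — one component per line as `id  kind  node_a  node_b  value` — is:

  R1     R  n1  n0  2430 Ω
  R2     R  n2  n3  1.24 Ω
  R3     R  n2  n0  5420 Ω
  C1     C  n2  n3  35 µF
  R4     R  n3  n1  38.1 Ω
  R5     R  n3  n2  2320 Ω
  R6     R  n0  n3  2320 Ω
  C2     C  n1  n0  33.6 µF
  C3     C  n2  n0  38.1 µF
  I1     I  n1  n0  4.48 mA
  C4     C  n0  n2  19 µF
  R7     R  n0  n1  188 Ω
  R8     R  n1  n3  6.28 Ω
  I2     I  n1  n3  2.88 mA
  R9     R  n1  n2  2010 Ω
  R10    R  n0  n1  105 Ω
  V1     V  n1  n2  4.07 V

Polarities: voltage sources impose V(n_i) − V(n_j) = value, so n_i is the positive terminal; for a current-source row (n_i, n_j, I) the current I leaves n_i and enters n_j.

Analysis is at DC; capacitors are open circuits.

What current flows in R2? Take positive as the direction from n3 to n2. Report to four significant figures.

0.6170 A

Apply KCL at each of the 3 non-ground nodes and solve the resulting linear system.
Node n1: branches {R1, R4, C2, I1, R7, R8, I2, R9, R10, V1} → V_1 = -0.1452
Node n2: branches {R2, R3, C1, R5, C3, C4, R9, V1} → V_2 = -4.215
Node n3: branches {R2, C1, R4, R5, R6, R8, I2} → V_3 = -3.450
Source currents: i(V1)=-0.6202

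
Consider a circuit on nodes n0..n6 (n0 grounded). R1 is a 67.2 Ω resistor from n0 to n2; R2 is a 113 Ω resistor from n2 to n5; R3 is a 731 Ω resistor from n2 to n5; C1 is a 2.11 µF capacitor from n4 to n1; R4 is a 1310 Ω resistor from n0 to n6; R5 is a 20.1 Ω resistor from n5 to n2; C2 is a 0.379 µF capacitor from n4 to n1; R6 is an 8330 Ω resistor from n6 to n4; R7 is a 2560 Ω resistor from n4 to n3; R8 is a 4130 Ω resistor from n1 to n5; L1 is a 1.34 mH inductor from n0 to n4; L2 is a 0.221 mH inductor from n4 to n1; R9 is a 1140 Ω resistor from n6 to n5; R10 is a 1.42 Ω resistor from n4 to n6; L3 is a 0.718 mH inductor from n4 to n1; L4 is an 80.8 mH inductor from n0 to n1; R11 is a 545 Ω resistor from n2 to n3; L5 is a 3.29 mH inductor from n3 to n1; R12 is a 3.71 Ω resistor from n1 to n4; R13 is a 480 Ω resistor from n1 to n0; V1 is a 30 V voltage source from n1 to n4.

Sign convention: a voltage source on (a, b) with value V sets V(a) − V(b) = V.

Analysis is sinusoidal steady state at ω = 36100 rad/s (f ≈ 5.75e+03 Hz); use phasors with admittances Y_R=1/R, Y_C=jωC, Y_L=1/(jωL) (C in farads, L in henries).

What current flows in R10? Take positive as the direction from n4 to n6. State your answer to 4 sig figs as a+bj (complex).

-0.006051-0.006455j A

Element admittances at ω=36100 rad/s:
  Y(R1) = 0.01488+0.000j S between n0,n2
  Y(R2) = 0.008850+0.000j S between n2,n5
  Y(R3) = 0.001368+0.000j S between n2,n5
  Y(C1) = 0.000+0.07617j S between n4,n1
  Y(R4) = 0.0007634+0.000j S between n0,n6
  Y(R5) = 0.04975+0.000j S between n5,n2
  Y(C2) = 0.000+0.01368j S between n4,n1
  Y(R6) = 0.0001200+0.000j S between n6,n4
  Y(R7) = 0.0003906+0.000j S between n4,n3
  Y(R8) = 0.0002421+0.000j S between n1,n5
  Y(L1) = 0.000-0.02067j S between n0,n4
  Y(L2) = 0.000-0.1253j S between n4,n1
  Y(R9) = 0.0008772+0.000j S between n6,n5
  Y(R10) = 0.7042+0.000j S between n4,n6
  Y(L3) = 0.000-0.03858j S between n4,n1
  Y(L4) = 0.000-0.0003428j S between n0,n1
  Y(R11) = 0.001835+0.000j S between n2,n3
  Y(L5) = 0.000-0.008420j S between n3,n1
  Y(R12) = 0.2695+0.000j S between n1,n4
  Y(R13) = 0.002083+0.000j S between n1,n0
  V1: constraint V(n1)−V(n4) = 30
Assemble and solve the 7×7 MNA system:
  V(n1)=27.86-4.735j  V(n2)=2.896-1.419j  V(n3)=25.50-10.94j  V(n4)=-2.135-4.735j  V(n5)=2.922-1.479j  V(n6)=-2.127-4.726j
  i(V1)=-8.201+2.262j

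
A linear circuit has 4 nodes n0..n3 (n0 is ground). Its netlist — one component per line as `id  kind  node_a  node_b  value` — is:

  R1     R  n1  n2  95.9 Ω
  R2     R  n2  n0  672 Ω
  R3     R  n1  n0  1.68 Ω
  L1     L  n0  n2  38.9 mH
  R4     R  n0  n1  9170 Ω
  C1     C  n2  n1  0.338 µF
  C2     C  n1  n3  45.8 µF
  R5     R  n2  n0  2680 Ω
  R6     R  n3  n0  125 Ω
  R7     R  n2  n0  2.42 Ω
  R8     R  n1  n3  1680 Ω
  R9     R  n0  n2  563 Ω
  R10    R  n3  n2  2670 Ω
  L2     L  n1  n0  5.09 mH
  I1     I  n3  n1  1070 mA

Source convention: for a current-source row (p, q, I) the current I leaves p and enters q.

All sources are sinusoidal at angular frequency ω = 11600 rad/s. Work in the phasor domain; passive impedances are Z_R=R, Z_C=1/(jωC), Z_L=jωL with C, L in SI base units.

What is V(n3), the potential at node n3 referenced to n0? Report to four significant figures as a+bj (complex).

MNA unknowns: 3 node voltages V₁..V_3
R1: Y=0.01043+0.000j on G[1,2]
R2: Y=0.001488+0.000j on G[2,0]
R3: Y=0.5952+0.000j on G[1,0]
L1: Y=0.000-0.002216j on G[0,2]
R4: Y=0.0001091+0.000j on G[0,1]
C1: Y=0.000+0.003921j on G[2,1]
C2: Y=0.000+0.5313j on G[1,3]
R5: Y=0.0003731+0.000j on G[2,0]
R6: Y=0.008000+0.000j on G[3,0]
R7: Y=0.4132+0.000j on G[2,0]
R8: Y=0.0005952+0.000j on G[1,3]
R9: Y=0.001776+0.000j on G[0,2]
R10: Y=0.0003745+0.000j on G[3,2]
L2: Y=0.000-0.01694j on G[1,0]
I1: z[3]−=1.07, z[1]+=1.07
solve → V1=0.001036-0.02741j, V2=0.0002524+0.001079j, V3=-0.03252+1.986j

-0.03252+1.986j V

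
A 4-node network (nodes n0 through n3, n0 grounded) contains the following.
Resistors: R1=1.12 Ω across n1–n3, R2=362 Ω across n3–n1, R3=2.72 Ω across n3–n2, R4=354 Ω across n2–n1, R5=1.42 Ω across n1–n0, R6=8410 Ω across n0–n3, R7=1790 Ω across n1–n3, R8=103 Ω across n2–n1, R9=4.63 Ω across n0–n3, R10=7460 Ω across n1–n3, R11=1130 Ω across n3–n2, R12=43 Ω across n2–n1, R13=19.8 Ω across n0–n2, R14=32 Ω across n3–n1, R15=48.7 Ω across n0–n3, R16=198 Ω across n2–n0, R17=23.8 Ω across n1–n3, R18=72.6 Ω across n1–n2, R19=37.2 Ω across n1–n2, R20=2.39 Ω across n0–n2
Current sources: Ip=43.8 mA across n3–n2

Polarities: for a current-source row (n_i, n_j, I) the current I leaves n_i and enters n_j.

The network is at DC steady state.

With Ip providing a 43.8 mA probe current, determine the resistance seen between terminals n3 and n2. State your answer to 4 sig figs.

R_eq = 1.448 Ω

Element admittances at DC:
  Y(R1) = 0.8929 S between n1,n3
  Y(R2) = 0.002762 S between n3,n1
  Y(R3) = 0.3676 S between n3,n2
  Y(R4) = 0.002825 S between n2,n1
  Y(R5) = 0.7042 S between n1,n0
  Y(R6) = 0.0001189 S between n0,n3
  Y(R7) = 0.0005587 S between n1,n3
  Y(R8) = 0.009709 S between n2,n1
  Y(R9) = 0.2160 S between n0,n3
  Y(R10) = 0.0001340 S between n1,n3
  Y(R11) = 0.0008850 S between n3,n2
  Y(R12) = 0.02326 S between n2,n1
  Y(R13) = 0.05051 S between n0,n2
  Y(R14) = 0.03125 S between n3,n1
  Y(R15) = 0.02053 S between n0,n3
  Y(R16) = 0.005051 S between n2,n0
  Y(R17) = 0.04202 S between n1,n3
  Y(R18) = 0.01377 S between n1,n2
  Y(R19) = 0.02688 S between n1,n2
  Y(R20) = 0.4184 S between n0,n2
  Ip: injects 0.0438 A into n2 (from n3)
Assemble and solve the 3×3 MNA system:
  V(n1)=-0.01414  V(n2)=0.03514  V(n3)=-0.02830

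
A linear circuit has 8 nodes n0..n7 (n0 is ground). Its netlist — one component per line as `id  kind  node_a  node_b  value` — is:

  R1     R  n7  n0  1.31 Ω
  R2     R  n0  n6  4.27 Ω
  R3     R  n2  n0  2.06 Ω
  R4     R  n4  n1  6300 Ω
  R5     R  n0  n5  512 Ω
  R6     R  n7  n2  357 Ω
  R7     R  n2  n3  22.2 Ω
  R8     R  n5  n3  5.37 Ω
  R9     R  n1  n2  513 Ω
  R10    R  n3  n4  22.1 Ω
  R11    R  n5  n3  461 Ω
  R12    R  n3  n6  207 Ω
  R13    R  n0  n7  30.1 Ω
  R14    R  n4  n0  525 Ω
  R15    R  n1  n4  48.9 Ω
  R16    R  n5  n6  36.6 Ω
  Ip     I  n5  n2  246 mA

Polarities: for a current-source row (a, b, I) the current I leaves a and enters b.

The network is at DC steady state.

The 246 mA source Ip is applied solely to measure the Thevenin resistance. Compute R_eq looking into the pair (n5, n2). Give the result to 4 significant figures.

Apply KCL at each of the 7 non-ground nodes and solve the resulting linear system.
Node n1: branches {R4, R9, R15} → V_1 = -2.276
Node n2: branches {R3, R6, R7, R9, Ip} → V_2 = 0.2219
Node n3: branches {R7, R8, R10, R11, R12} → V_3 = -2.726
Node n4: branches {R4, R10, R14, R15} → V_4 = -2.512
Node n5: branches {R5, R8, R11, R16, Ip} → V_5 = -3.541
Node n6: branches {R2, R12, R16} → V_6 = -0.4127
Node n7: branches {R1, R6, R13} → V_7 = 0.0007777

R_eq = 15.30 Ω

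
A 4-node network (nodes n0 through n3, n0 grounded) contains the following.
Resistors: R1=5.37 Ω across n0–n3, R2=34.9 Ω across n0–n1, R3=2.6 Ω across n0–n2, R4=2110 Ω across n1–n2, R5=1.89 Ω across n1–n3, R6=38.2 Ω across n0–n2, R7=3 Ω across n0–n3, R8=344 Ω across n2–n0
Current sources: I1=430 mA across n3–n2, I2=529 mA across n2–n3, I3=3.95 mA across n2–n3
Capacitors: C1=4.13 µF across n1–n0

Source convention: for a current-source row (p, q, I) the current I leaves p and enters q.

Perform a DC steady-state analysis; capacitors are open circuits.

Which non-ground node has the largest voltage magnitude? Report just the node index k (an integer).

Element admittances at DC:
  Y(R1) = 0.1862 S between n0,n3
  Y(R2) = 0.02865 S between n0,n1
  Y(R3) = 0.3846 S between n0,n2
  I1: injects 0.43 A into n2 (from n3)
  I2: injects 0.529 A into n3 (from n2)
  Y(C1) = 0.000 S between n1,n0
  Y(R4) = 0.0004739 S between n1,n2
  Y(R5) = 0.5291 S between n1,n3
  Y(R6) = 0.02618 S between n0,n2
  Y(R7) = 0.3333 S between n0,n3
  Y(R8) = 0.002907 S between n2,n0
  I3: injects 0.00395 A into n3 (from n2)
Assemble and solve the 3×3 MNA system:
  V(n1)=0.1779  V(n2)=-0.2484  V(n3)=0.1879

2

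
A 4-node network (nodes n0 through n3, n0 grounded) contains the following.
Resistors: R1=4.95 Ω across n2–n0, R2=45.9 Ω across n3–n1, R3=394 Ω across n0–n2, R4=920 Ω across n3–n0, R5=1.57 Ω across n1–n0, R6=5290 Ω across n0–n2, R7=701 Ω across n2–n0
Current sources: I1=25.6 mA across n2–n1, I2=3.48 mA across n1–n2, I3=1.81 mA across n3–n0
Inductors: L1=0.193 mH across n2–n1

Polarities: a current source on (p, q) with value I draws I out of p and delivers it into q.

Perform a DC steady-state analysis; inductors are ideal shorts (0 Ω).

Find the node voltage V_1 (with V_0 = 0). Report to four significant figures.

MNA unknowns: 3 node voltages V₁..V_3 plus 1 source current (L1)
R1: Y=0.2020 on G[2,0]
R2: Y=0.02179 on G[3,1]
I1: z[2]−=0.0256, z[1]+=0.0256
R3: Y=0.002538 on G[0,2]
R4: Y=0.001087 on G[3,0]
R5: Y=0.6369 on G[1,0]
I2: z[1]−=0.00348, z[2]+=0.00348
R6: Y=0.0001890 on G[0,2]
L1: row V2−V1=0, i_L1 at 2,1
R7: Y=0.001427 on G[2,0]
I3: z[3]−=0.00181, z[0]+=0.00181
solve → V1=-0.002042, V2=-0.002042, V3=-0.08108
aux → i_L1=-0.02170

-0.002042 V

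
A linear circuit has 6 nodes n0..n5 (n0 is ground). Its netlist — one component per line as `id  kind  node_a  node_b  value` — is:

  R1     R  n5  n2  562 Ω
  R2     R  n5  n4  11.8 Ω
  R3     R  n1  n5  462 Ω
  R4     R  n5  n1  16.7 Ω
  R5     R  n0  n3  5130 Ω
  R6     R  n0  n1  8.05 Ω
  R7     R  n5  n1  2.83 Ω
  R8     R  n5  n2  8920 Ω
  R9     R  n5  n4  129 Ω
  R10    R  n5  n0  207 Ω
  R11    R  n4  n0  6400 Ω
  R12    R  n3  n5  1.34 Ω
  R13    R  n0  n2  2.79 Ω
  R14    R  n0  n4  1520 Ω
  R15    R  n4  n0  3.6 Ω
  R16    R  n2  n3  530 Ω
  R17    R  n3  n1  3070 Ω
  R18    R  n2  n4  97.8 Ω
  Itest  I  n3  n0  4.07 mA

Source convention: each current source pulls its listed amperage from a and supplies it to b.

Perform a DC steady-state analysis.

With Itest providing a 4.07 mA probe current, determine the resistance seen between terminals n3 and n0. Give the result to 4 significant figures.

R_eq = 7.037 Ω

Element admittances at DC:
  Y(R1) = 0.001779 S between n5,n2
  Y(R2) = 0.08475 S between n5,n4
  Y(R3) = 0.002165 S between n1,n5
  Y(R4) = 0.05988 S between n5,n1
  Y(R5) = 0.0001949 S between n0,n3
  Y(R6) = 0.1242 S between n0,n1
  Y(R7) = 0.3534 S between n5,n1
  Y(R8) = 0.0001121 S between n5,n2
  Y(R9) = 0.007752 S between n5,n4
  Y(R10) = 0.004831 S between n5,n0
  Y(R11) = 0.0001563 S between n4,n0
  Y(R12) = 0.7463 S between n3,n5
  Y(R13) = 0.3584 S between n0,n2
  Y(R14) = 0.0006579 S between n0,n4
  Y(R15) = 0.2778 S between n4,n0
  Y(R16) = 0.001887 S between n2,n3
  Y(R17) = 0.0003257 S between n3,n1
  Y(R18) = 0.01022 S between n2,n4
  Itest: injects 0.00407 A into n0 (from n3)
Assemble and solve the 5×5 MNA system:
  V(n1)=-0.01792  V(n2)=-0.0004186  V(n3)=-0.02864  V(n4)=-0.005656  V(n5)=-0.02327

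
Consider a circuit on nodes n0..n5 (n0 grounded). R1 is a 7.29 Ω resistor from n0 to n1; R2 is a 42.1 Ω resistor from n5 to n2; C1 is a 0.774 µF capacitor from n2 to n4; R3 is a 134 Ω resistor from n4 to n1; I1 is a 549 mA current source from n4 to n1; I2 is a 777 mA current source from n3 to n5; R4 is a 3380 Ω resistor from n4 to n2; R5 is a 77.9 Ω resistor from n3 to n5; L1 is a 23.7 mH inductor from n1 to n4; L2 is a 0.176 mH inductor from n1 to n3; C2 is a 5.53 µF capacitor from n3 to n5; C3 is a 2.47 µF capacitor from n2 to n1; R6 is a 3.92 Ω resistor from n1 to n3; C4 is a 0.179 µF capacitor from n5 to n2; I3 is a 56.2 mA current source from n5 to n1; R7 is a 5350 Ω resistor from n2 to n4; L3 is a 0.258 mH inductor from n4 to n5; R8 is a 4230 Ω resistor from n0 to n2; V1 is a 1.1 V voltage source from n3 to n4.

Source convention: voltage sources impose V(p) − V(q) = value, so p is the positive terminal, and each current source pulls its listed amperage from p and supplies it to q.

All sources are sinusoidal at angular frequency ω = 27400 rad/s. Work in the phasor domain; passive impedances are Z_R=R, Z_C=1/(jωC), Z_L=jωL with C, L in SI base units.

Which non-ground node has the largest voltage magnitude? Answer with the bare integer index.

MNA unknowns: 5 node voltages V₁..V_5 plus 1 source current (V1)
R1: Y=0.1372+0.000j on G[0,1]
R2: Y=0.02375+0.000j on G[5,2]
C1: Y=0.000+0.02121j on G[2,4]
R3: Y=0.007463+0.000j on G[4,1]
I1: z[4]−=0.549, z[1]+=0.549
I2: z[3]−=0.777, z[5]+=0.777
R4: Y=0.0002959+0.000j on G[4,2]
R5: Y=0.01284+0.000j on G[3,5]
L1: Y=0.000-0.001540j on G[1,4]
L2: Y=0.000-0.2074j on G[1,3]
C2: Y=0.000+0.1515j on G[3,5]
C3: Y=0.000+0.06768j on G[2,1]
R6: Y=0.2551+0.000j on G[1,3]
C4: Y=0.000+0.004905j on G[5,2]
I3: z[5]−=0.0562, z[1]+=0.0562
R7: Y=0.0001869+0.000j on G[2,4]
L3: Y=0.000-0.1415j on G[4,5]
R8: Y=0.0002364+0.000j on G[0,2]
V1: row V3−V4=1.1, i_V1 at 3,4
solve → V1=0.0006527+0.008795j, V2=-0.3788-5.103j, V3=-2.245-1.682j, V4=-3.345-1.682j, V5=16.86-7.216j
aux → i_V1=1.230+2.790j

5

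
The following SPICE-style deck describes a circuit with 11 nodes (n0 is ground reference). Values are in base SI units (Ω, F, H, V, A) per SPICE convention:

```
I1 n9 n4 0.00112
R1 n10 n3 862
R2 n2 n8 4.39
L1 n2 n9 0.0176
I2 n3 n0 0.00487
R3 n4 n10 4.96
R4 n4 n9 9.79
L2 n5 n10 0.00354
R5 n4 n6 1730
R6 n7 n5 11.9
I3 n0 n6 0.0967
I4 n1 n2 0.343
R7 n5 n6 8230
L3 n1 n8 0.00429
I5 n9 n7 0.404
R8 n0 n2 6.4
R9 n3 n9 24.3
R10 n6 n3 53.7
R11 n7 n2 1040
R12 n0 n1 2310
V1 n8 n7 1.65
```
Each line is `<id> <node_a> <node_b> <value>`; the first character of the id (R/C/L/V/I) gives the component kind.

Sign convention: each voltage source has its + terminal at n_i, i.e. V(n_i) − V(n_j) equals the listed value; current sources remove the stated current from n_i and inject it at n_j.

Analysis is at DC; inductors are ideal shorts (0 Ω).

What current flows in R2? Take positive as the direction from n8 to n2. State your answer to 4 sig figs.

0.1097 A

MNA unknowns: 10 node voltages V₁..V_10 plus 4 source currents (L1, L2, L3, V1)
I1: z[9]−=0.00112, z[4]+=0.00112
R1: Y=0.001160 on G[10,3]
R2: Y=0.2278 on G[2,8]
L1: row V2−V9=0, i_L1 at 2,9
I2: z[3]−=0.00487, z[0]+=0.00487
R3: Y=0.2016 on G[4,10]
R4: Y=0.1021 on G[4,9]
L2: row V5−V10=0, i_L2 at 5,10
R5: Y=0.0005780 on G[4,6]
R6: Y=0.08403 on G[7,5]
I3: z[0]−=0.0967, z[6]+=0.0967
I4: z[1]−=0.343, z[2]+=0.343
R7: Y=0.0001215 on G[5,6]
L3: row V1−V8=0, i_L3 at 1,8
I5: z[9]−=0.404, z[7]+=0.404
R8: Y=0.1562 on G[0,2]
R9: Y=0.04115 on G[3,9]
R10: Y=0.01862 on G[6,3]
R11: Y=0.0009615 on G[7,2]
R12: Y=0.0004329 on G[0,1]
V1: row V8−V7=1.65, i_V1 at 8,7
solve → V1=1.066, V2=0.5848, V3=2.617, V4=0.2060, V5=-0.01245, V6=7.533, V7=-0.5838, V8=1.066, V9=0.5848, V10=-0.01245
aux → i_L1=0.3602, i_L2=-0.04709, i_L3=-0.3435, i_V1=-0.4531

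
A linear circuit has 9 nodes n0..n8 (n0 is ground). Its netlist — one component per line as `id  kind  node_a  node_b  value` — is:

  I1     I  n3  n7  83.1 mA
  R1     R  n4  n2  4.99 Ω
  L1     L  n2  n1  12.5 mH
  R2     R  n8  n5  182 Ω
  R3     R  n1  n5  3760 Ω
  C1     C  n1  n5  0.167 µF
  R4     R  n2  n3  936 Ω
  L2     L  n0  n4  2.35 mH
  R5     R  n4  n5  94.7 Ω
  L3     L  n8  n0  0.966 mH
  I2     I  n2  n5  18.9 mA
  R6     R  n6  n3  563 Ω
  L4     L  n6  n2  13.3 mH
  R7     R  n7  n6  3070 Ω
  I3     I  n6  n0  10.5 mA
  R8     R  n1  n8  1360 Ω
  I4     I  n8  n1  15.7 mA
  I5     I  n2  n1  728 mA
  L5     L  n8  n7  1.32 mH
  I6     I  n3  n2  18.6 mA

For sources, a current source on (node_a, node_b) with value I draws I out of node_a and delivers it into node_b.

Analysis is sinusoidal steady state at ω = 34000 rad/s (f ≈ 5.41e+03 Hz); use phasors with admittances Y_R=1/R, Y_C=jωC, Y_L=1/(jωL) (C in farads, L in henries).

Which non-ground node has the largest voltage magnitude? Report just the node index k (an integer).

1

MNA unknowns: 8 node voltages V₁..V_8
I1: z[3]−=0.0831, z[7]+=0.0831
R1: Y=0.2004+0.000j on G[4,2]
L1: Y=0.000-0.002353j on G[2,1]
R2: Y=0.005495+0.000j on G[8,5]
R3: Y=0.0002660+0.000j on G[1,5]
C1: Y=0.000+0.005678j on G[1,5]
R4: Y=0.001068+0.000j on G[2,3]
L2: Y=0.000-0.01252j on G[0,4]
R5: Y=0.01056+0.000j on G[4,5]
L3: Y=0.000-0.03045j on G[8,0]
I2: z[2]−=0.0189, z[5]+=0.0189
R6: Y=0.001776+0.000j on G[6,3]
L4: Y=0.000-0.002211j on G[6,2]
R7: Y=0.0003257+0.000j on G[7,6]
I3: z[6]−=0.0105, z[0]+=0.0105
R8: Y=0.0007353+0.000j on G[1,8]
I4: z[8]−=0.0157, z[1]+=0.0157
I5: z[2]−=0.728, z[1]+=0.728
L5: Y=0.000-0.02228j on G[8,7]
I6: z[3]−=0.0186, z[2]+=0.0186
solve → V1=143.6-138.4j, V2=-16.41-35.30j, V3=-63.19-49.22j, V4=-11.07-33.54j, V5=50.52+12.94j, V6=-34.06-57.59j, V7=5.635+16.59j, V8=4.551+13.44j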